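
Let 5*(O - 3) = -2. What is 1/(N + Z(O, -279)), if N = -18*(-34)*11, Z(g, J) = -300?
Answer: 1/6432 ≈ 0.00015547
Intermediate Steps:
O = 13/5 (O = 3 + (⅕)*(-2) = 3 - ⅖ = 13/5 ≈ 2.6000)
N = 6732 (N = 612*11 = 6732)
1/(N + Z(O, -279)) = 1/(6732 - 300) = 1/6432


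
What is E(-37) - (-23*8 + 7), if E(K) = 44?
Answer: 221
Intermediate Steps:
E(-37) - (-23*8 + 7) = 44 - (-23*8 + 7) = 44 - (-184 + 7) = 44 - 1*(-177) = 44 + 177 = 221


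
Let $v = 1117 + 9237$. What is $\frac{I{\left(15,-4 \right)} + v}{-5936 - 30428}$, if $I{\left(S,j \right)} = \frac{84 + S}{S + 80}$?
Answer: $- \frac{983729}{3454580} \approx -0.28476$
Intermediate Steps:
$I{\left(S,j \right)} = \frac{84 + S}{80 + S}$
$v = 10354$
$\frac{I{\left(15,-4 \right)} + v}{-5936 - 30428} = \frac{\frac{84 + 15}{80 + 15} + 10354}{-5936 - 30428} = \frac{\frac{1}{95} \cdot 99 + 10354}{-36364} = \left(\frac{1}{95} \cdot 99 + 10354\right) \left(- \frac{1}{36364}\right) = \left(\frac{99}{95} + 10354\right) \left(- \frac{1}{36364}\right) = \frac{983729}{95} \left(- \frac{1}{36364}\right) = - \frac{983729}{3454580}$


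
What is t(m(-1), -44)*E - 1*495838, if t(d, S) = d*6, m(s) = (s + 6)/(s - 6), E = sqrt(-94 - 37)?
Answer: -495838 - 30*I*sqrt(131)/7 ≈ -4.9584e+5 - 49.052*I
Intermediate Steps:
E = I*sqrt(131) (E = sqrt(-131) = I*sqrt(131) ≈ 11.446*I)
m(s) = (6 + s)/(-6 + s)
t(d, S) = 6*d
t(m(-1), -44)*E - 1*495838 = (6*((6 - 1)/(-6 - 1)))*(I*sqrt(131)) - 1*495838 = (6*(5/(-7)))*(I*sqrt(131)) - 495838 = (6*(-1/7*5))*(I*sqrt(131)) - 495838 = (6*(-5/7))*(I*sqrt(131)) - 495838 = -30*I*sqrt(131)/7 - 495838 = -495838 - 30*I*sqrt(131)/7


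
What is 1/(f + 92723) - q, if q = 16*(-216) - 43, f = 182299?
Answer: 962301979/275022 ≈ 3499.0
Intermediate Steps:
q = -3499 (q = -3456 - 43 = -3499)
1/(f + 92723) - q = 1/(182299 + 92723) - 1*(-3499) = 1/275022 + 3499 = 962301979/275022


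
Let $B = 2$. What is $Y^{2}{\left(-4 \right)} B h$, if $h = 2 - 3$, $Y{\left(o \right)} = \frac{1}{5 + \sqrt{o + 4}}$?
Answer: $- \frac{2}{25} \approx -0.08$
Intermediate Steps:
$Y{\left(o \right)} = \frac{1}{5 + \sqrt{4 + o}}$
$h = -1$ ($h = 2 - 3 = -1$)
$Y^{2}{\left(-4 \right)} B h = \left(\frac{1}{5 + \sqrt{4 - 4}}\right)^{2} \cdot 2 \left(-1\right) = \left(\frac{1}{5 + \sqrt{0}}\right)^{2} \cdot 2 \left(-1\right) = \left(\frac{1}{5 + 0}\right)^{2} \cdot 2 \left(-1\right) = \left(\frac{1}{5}\right)^{2} \cdot 2 \left(-1\right) = \frac{1}{25} \cdot 2 \left(-1\right) = \frac{2}{25} \left(-1\right) = - \frac{2}{25}$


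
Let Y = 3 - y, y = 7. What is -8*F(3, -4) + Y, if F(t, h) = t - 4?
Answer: 4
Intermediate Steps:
F(t, h) = -4 + t
Y = -4 (Y = 3 - 1*7 = 3 - 7 = -4)
-8*F(3, -4) + Y = -8*(-4 + 3) - 4 = -8*(-1) - 4 = 8 - 4 = 4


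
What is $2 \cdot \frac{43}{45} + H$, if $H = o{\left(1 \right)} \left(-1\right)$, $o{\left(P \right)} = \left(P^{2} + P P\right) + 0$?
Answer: $- \frac{4}{45} \approx -0.088889$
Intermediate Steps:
$o{\left(P \right)} = 2 P^{2}$ ($o{\left(P \right)} = \left(P^{2} + P^{2}\right) + 0 = 2 P^{2} + 0 = 2 P^{2}$)
$H = -2$ ($H = 2 \cdot 1^{2} \left(-1\right) = 2 \cdot 1 \left(-1\right) = 2 \left(-1\right) = -2$)
$2 \cdot \frac{43}{45} + H = 2 \cdot \frac{43}{45} - 2 = \frac{86}{45} - 2 = - \frac{4}{45}$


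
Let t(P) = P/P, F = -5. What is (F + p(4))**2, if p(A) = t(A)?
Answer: 16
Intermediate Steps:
t(P) = 1
p(A) = 1
(F + p(4))**2 = (-5 + 1)**2 = (-4)**2 = 16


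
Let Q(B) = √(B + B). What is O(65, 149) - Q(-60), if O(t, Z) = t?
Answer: 65 - 2*I*√30 ≈ 65.0 - 10.954*I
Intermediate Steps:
Q(B) = √2*√B (Q(B) = √(2*B) = √2*√B)
O(65, 149) - Q(-60) = 65 - √2*√(-60) = 65 - √2*2*I*√15 = 65 - 2*I*√30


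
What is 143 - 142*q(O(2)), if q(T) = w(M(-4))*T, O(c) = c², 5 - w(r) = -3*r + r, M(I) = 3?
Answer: -6105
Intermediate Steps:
w(r) = 5 + 2*r (w(r) = 5 - (-3*r + r) = 5 - (-2)*r = 5 + 2*r)
q(T) = 11*T (q(T) = (5 + 2*3)*T = (5 + 6)*T = 11*T)
143 - 142*q(O(2)) = 143 - 1562*2² = 143 - 1562*4 = 143 - 142*44 = 143 - 6248 = -6105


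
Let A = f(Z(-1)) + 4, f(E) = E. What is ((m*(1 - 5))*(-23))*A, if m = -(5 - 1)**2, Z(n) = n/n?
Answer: -7360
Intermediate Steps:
Z(n) = 1
m = -16 (m = -1*4**2 = -1*16 = -16)
A = 5 (A = 1 + 4 = 5)
((m*(1 - 5))*(-23))*A = (-16*(1 - 5)*(-23))*5 = (-16*(-4)*(-23))*5 = (64*(-23))*5 = -1472*5 = -7360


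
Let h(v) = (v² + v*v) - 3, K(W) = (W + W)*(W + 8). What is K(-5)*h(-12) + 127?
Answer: -8423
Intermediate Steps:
K(W) = 2*W*(8 + W) (K(W) = (2*W)*(8 + W) = 2*W*(8 + W))
h(v) = -3 + 2*v² (h(v) = (v² + v²) - 3 = 2*v² - 3 = -3 + 2*v²)
K(-5)*h(-12) + 127 = (2*(-5)*(8 - 5))*(-3 + 2*(-12)²) + 127 = (2*(-5)*3)*(-3 + 2*144) + 127 = -30*(-3 + 288) + 127 = -30*285 + 127 = -8550 + 127 = -8423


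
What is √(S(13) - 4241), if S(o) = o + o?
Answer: I*√4215 ≈ 64.923*I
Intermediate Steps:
S(o) = 2*o
√(S(13) - 4241) = √(2*13 - 4241) = √(26 - 4241) = √(-4215) = I*√4215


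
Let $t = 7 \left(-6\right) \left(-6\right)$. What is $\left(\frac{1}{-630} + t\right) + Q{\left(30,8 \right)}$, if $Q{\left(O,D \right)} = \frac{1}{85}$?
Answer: $\frac{2699029}{10710} \approx 252.01$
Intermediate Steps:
$Q{\left(O,D \right)} = \frac{1}{85}$
$t = 252$ ($t = \left(-42\right) \left(-6\right) = 252$)
$\left(\frac{1}{-630} + t\right) + Q{\left(30,8 \right)} = \left(\frac{1}{-630} + 252\right) + \frac{1}{85} = \left(- \frac{1}{630} + 252\right) + \frac{1}{85} = \frac{158759}{630} + \frac{1}{85} = \frac{2699029}{10710}$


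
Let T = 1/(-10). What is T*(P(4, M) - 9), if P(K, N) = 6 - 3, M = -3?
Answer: ⅗ ≈ 0.60000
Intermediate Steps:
P(K, N) = 3
T = -⅒ ≈ -0.10000
T*(P(4, M) - 9) = -(3 - 9)/10 = -⅒*(-6) = ⅗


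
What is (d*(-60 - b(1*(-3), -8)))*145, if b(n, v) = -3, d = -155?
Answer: 1281075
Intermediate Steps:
(d*(-60 - b(1*(-3), -8)))*145 = -155*(-60 - 1*(-3))*145 = -155*(-60 + 3)*145 = -155*(-57)*145 = 8835*145 = 1281075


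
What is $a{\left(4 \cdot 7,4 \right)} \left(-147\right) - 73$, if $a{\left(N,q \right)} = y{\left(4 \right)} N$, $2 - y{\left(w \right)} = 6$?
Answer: $16391$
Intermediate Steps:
$y{\left(w \right)} = -4$ ($y{\left(w \right)} = 2 - 6 = -4$)
$a{\left(N,q \right)} = - 4 N$
$a{\left(4 \cdot 7,4 \right)} \left(-147\right) - 73 = - 4 \cdot 4 \cdot 7 \left(-147\right) - 73 = \left(-4\right) 28 \left(-147\right) - 73 = \left(-112\right) \left(-147\right) - 73 = 16464 - 73 = 16391$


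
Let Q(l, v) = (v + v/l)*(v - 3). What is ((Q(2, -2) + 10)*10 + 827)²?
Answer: 1159929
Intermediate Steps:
Q(l, v) = (-3 + v)*(v + v/l) (Q(l, v) = (v + v/l)*(-3 + v) = (-3 + v)*(v + v/l))
((Q(2, -2) + 10)*10 + 827)² = ((-2*(-3 - 2 + 2*(-3 - 2))/2 + 10)*10 + 827)² = ((-2*½*(-3 - 2 + 2*(-5)) + 10)*10 + 827)² = ((-2*½*(-3 - 2 - 10) + 10)*10 + 827)² = ((-2*½*(-15) + 10)*10 + 827)² = ((15 + 10)*10 + 827)² = (25*10 + 827)² = (250 + 827)² = 1077² = 1159929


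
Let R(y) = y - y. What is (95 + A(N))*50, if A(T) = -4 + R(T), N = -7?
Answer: 4550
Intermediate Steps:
R(y) = 0
A(T) = -4 (A(T) = -4 + 0 = -4)
(95 + A(N))*50 = (95 - 4)*50 = 91*50 = 4550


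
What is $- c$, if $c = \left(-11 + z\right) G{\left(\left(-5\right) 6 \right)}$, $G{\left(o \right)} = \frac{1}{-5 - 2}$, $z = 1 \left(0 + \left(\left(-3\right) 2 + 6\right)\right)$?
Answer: $- \frac{11}{7} \approx -1.5714$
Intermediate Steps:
$z = 0$ ($z = 1 \left(0 + \left(-6 + 6\right)\right) = 1 \left(0 + 0\right) = 1 \cdot 0 = 0$)
$G{\left(o \right)} = - \frac{1}{7}$ ($G{\left(o \right)} = \frac{1}{-7} = - \frac{1}{7}$)
$c = \frac{11}{7}$ ($c = \left(-11 + 0\right) \left(- \frac{1}{7}\right) = \left(-11\right) \left(- \frac{1}{7}\right) = \frac{11}{7} \approx 1.5714$)
$- c = \left(-1\right) \frac{11}{7} = - \frac{11}{7}$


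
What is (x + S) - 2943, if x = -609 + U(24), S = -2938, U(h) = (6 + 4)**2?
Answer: -6390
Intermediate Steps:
U(h) = 100 (U(h) = 10**2 = 100)
x = -509 (x = -609 + 100 = -509)
(x + S) - 2943 = (-509 - 2938) - 2943 = -3447 - 2943 = -6390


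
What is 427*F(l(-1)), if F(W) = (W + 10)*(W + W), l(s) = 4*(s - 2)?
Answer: 20496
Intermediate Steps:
l(s) = -8 + 4*s (l(s) = 4*(-2 + s) = -8 + 4*s)
F(W) = 2*W*(10 + W) (F(W) = (10 + W)*(2*W) = 2*W*(10 + W))
427*F(l(-1)) = 427*(2*(-8 + 4*(-1))*(10 + (-8 + 4*(-1)))) = 427*(2*(-8 - 4)*(10 + (-8 - 4))) = 427*(2*(-12)*(10 - 12)) = 427*(2*(-12)*(-2)) = 427*48 = 20496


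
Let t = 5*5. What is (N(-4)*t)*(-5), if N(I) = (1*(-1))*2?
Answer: 250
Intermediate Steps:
N(I) = -2 (N(I) = -1*2 = -2)
t = 25
(N(-4)*t)*(-5) = -2*25*(-5) = -50*(-5) = 250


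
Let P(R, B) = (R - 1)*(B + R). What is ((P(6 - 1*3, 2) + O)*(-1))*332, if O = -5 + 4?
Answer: -2988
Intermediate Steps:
O = -1
P(R, B) = (-1 + R)*(B + R)
((P(6 - 1*3, 2) + O)*(-1))*332 = ((((6 - 1*3)² - 1*2 - (6 - 1*3) + 2*(6 - 1*3)) - 1)*(-1))*332 = ((((6 - 3)² - 2 - (6 - 3) + 2*(6 - 3)) - 1)*(-1))*332 = (((3² - 2 - 1*3 + 2*3) - 1)*(-1))*332 = (((9 - 2 - 3 + 6) - 1)*(-1))*332 = ((10 - 1)*(-1))*332 = (9*(-1))*332 = -9*332 = -2988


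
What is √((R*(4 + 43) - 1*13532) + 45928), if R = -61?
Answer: 3*√3281 ≈ 171.84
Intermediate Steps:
√((R*(4 + 43) - 1*13532) + 45928) = √((-61*(4 + 43) - 1*13532) + 45928) = √((-61*47 - 13532) + 45928) = √((-2867 - 13532) + 45928) = √(-16399 + 45928) = √29529 = 3*√3281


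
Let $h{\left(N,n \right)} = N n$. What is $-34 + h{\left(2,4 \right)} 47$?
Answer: $342$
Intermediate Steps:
$-34 + h{\left(2,4 \right)} 47 = -34 + 2 \cdot 4 \cdot 47 = -34 + 8 \cdot 47 = -34 + 376 = 342$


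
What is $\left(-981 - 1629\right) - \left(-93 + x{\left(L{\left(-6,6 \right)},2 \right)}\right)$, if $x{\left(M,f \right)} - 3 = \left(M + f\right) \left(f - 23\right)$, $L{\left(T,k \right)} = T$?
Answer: $-2604$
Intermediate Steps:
$x{\left(M,f \right)} = 3 + \left(-23 + f\right) \left(M + f\right)$ ($x{\left(M,f \right)} = 3 + \left(M + f\right) \left(f - 23\right) = 3 + \left(M + f\right) \left(-23 + f\right) = 3 + \left(-23 + f\right) \left(M + f\right)$)
$\left(-981 - 1629\right) - \left(-93 + x{\left(L{\left(-6,6 \right)},2 \right)}\right) = \left(-981 - 1629\right) - \left(-86 - 58 + 138\right) = -2610 + \left(93 - \left(3 + 4 + 138 - 46 - 12\right)\right) = -2610 + \left(93 - 87\right) = -2610 + 6 = -2604$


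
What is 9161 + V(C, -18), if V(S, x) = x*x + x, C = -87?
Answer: 9467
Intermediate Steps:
V(S, x) = x + x**2 (V(S, x) = x**2 + x = x + x**2)
9161 + V(C, -18) = 9161 - 18*(1 - 18) = 9161 - 18*(-17) = 9161 + 306 = 9467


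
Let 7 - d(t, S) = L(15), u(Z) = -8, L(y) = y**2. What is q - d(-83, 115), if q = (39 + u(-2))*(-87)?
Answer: -2479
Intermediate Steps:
d(t, S) = -218 (d(t, S) = 7 - 1*15**2 = 7 - 1*225 = 7 - 225 = -218)
q = -2697 (q = (39 - 8)*(-87) = 31*(-87) = -2697)
q - d(-83, 115) = -2697 - 1*(-218) = -2697 + 218 = -2479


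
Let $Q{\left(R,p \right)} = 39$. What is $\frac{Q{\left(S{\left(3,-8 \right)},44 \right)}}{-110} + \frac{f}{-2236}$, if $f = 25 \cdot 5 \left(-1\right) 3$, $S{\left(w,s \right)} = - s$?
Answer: $- \frac{22977}{122980} \approx -0.18684$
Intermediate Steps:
$f = -375$ ($f = 25 \left(\left(-5\right) 3\right) = 25 \left(-15\right) = -375$)
$\frac{Q{\left(S{\left(3,-8 \right)},44 \right)}}{-110} + \frac{f}{-2236} = \frac{39}{-110} - \frac{375}{-2236} = 39 \left(- \frac{1}{110}\right) - - \frac{375}{2236} = - \frac{39}{110} + \frac{375}{2236} = - \frac{22977}{122980}$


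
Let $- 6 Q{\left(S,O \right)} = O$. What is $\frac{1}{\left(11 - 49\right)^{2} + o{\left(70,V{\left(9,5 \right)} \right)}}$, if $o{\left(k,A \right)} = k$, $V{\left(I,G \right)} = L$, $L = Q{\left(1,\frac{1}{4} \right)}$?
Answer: $\frac{1}{1514} \approx 0.0006605$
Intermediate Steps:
$Q{\left(S,O \right)} = - \frac{O}{6}$
$L = - \frac{1}{24}$ ($L = - \frac{1}{6 \cdot 4} = \left(- \frac{1}{6}\right) \frac{1}{4} = - \frac{1}{24} \approx -0.041667$)
$V{\left(I,G \right)} = - \frac{1}{24}$
$\frac{1}{\left(11 - 49\right)^{2} + o{\left(70,V{\left(9,5 \right)} \right)}} = \frac{1}{\left(11 - 49\right)^{2} + 70} = \frac{1}{\left(-38\right)^{2} + 70} = \frac{1}{1444 + 70} = \frac{1}{1514}$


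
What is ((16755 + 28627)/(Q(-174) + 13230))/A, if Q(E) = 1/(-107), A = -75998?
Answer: -2427937/53791726391 ≈ -4.5136e-5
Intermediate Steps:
Q(E) = -1/107
((16755 + 28627)/(Q(-174) + 13230))/A = ((16755 + 28627)/(-1/107 + 13230))/(-75998) = (45382/(1415609/107))*(-1/75998) = (45382*(107/1415609))*(-1/75998) = (4855874/1415609)*(-1/75998) = -2427937/53791726391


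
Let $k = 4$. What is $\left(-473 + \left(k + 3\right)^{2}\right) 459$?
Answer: $-194616$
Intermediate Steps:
$\left(-473 + \left(k + 3\right)^{2}\right) 459 = \left(-473 + \left(4 + 3\right)^{2}\right) 459 = \left(-473 + 7^{2}\right) 459 = \left(-473 + 49\right) 459 = \left(-424\right) 459 = -194616$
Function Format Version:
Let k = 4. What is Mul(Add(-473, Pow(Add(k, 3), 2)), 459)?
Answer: -194616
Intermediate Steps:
Mul(Add(-473, Pow(Add(k, 3), 2)), 459) = Mul(Add(-473, Pow(Add(4, 3), 2)), 459) = Mul(Add(-473, Pow(7, 2)), 459) = Mul(Add(-473, 49), 459) = Mul(-424, 459) = -194616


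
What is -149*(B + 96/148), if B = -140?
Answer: 768244/37 ≈ 20763.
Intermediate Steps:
-149*(B + 96/148) = -149*(-140 + 96/148) = -149*(-140 + 96*(1/148)) = -149*(-140 + 24/37) = -149*(-5156/37) = 768244/37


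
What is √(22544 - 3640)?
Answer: 2*√4726 ≈ 137.49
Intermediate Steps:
√(22544 - 3640) = √18904 = 2*√4726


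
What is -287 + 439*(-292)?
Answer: -128475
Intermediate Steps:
-287 + 439*(-292) = -287 - 128188 = -128475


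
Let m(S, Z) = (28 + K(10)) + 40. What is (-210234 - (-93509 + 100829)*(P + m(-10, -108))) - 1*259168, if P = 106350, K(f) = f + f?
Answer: -779595562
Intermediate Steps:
K(f) = 2*f
m(S, Z) = 88 (m(S, Z) = (28 + 2*10) + 40 = (28 + 20) + 40 = 48 + 40 = 88)
(-210234 - (-93509 + 100829)*(P + m(-10, -108))) - 1*259168 = (-210234 - (-93509 + 100829)*(106350 + 88)) - 1*259168 = (-210234 - 7320*106438) - 259168 = (-210234 - 1*779126160) - 259168 = (-210234 - 779126160) - 259168 = -779336394 - 259168 = -779595562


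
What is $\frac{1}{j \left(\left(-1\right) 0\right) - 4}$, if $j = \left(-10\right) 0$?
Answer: $- \frac{1}{4} \approx -0.25$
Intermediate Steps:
$j = 0$
$\frac{1}{j \left(\left(-1\right) 0\right) - 4} = \frac{1}{0 \left(\left(-1\right) 0\right) - 4} = \frac{1}{0 \cdot 0 - 4} = \frac{1}{0 - 4} = \frac{1}{-4} = - \frac{1}{4}$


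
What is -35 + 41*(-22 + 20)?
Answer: -117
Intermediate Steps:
-35 + 41*(-22 + 20) = -35 + 41*(-2) = -35 - 82 = -117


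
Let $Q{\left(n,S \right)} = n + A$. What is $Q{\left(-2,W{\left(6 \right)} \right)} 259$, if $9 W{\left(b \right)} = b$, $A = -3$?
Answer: $-1295$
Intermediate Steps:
$W{\left(b \right)} = \frac{b}{9}$
$Q{\left(n,S \right)} = -3 + n$ ($Q{\left(n,S \right)} = n - 3 = -3 + n$)
$Q{\left(-2,W{\left(6 \right)} \right)} 259 = \left(-3 - 2\right) 259 = \left(-5\right) 259 = -1295$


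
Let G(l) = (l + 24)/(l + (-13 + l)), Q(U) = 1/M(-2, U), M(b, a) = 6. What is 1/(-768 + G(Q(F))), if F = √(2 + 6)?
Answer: -76/58513 ≈ -0.0012989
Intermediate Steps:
F = 2*√2 (F = √8 = 2*√2 ≈ 2.8284)
Q(U) = ⅙ (Q(U) = 1/6 = ⅙)
G(l) = (24 + l)/(-13 + 2*l)
1/(-768 + G(Q(F))) = 1/(-768 + (24 + ⅙)/(-13 + 2*(⅙))) = 1/(-768 + (145/6)/(-13 + ⅓)) = 1/(-768 + (145/6)/(-38/3)) = 1/(-768 - 3/38*145/6) = 1/(-768 - 145/76) = 1/(-58513/76) = -76/58513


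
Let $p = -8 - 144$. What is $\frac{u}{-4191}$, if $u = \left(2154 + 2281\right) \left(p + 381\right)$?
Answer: $- \frac{1015615}{4191} \approx -242.33$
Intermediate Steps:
$p = -152$ ($p = -8 - 144 = -152$)
$u = 1015615$ ($u = \left(2154 + 2281\right) \left(-152 + 381\right) = 4435 \cdot 229 = 1015615$)
$\frac{u}{-4191} = \frac{1015615}{-4191} = 1015615 \left(- \frac{1}{4191}\right) = - \frac{1015615}{4191}$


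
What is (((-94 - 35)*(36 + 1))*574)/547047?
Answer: -913234/182349 ≈ -5.0082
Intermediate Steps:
(((-94 - 35)*(36 + 1))*574)/547047 = (-129*37*574)*(1/547047) = -4773*574*(1/547047) = -2739702*1/547047 = -913234/182349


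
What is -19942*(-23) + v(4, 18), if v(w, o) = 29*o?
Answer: 459188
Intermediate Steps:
-19942*(-23) + v(4, 18) = -19942*(-23) + 29*18 = -767*(-598) + 522 = 458666 + 522 = 459188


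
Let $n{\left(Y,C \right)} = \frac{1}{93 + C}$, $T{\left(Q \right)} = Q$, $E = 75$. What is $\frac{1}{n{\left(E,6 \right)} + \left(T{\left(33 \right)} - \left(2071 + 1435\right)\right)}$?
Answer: $- \frac{99}{343826} \approx -0.00028794$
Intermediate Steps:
$\frac{1}{n{\left(E,6 \right)} + \left(T{\left(33 \right)} - \left(2071 + 1435\right)\right)} = \frac{1}{\frac{1}{93 + 6} + \left(33 - \left(2071 + 1435\right)\right)} = \frac{1}{\frac{1}{99} + \left(33 - 3506\right)} = \frac{1}{\frac{1}{99} - 3473} = \frac{1}{- \frac{343826}{99}} = - \frac{99}{343826}$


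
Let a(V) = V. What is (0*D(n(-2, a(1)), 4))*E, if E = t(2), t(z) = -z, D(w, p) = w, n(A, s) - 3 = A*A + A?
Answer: 0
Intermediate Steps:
n(A, s) = 3 + A + A² (n(A, s) = 3 + (A*A + A) = 3 + (A² + A) = 3 + (A + A²) = 3 + A + A²)
E = -2 (E = -1*2 = -2)
(0*D(n(-2, a(1)), 4))*E = (0*(3 - 2 + (-2)²))*(-2) = (0*(3 - 2 + 4))*(-2) = (0*5)*(-2) = 0*(-2) = 0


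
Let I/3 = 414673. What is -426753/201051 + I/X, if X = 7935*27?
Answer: 5877095092/1595339685 ≈ 3.6839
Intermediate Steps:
X = 214245
I = 1244019 (I = 3*414673 = 1244019)
-426753/201051 + I/X = -426753/201051 + 1244019/214245 = -426753*1/201051 + 1244019*(1/214245) = -47417/22339 + 414673/71415 = 5877095092/1595339685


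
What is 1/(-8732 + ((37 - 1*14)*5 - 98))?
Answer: -1/8715 ≈ -0.00011474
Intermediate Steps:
1/(-8732 + ((37 - 1*14)*5 - 98)) = 1/(-8732 + ((37 - 14)*5 - 98)) = 1/(-8732 + (23*5 - 98)) = 1/(-8732 + (115 - 98)) = 1/(-8732 + 17) = 1/(-8715) = -1/8715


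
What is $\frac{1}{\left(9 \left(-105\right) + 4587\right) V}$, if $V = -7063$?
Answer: $- \frac{1}{25723446} \approx -3.8875 \cdot 10^{-8}$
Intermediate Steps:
$\frac{1}{\left(9 \left(-105\right) + 4587\right) V} = \frac{1}{\left(9 \left(-105\right) + 4587\right) \left(-7063\right)} = \frac{1}{-945 + 4587} \left(- \frac{1}{7063}\right) = \frac{1}{3642} \left(- \frac{1}{7063}\right) = - \frac{1}{25723446}$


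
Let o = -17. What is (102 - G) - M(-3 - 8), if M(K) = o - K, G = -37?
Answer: 145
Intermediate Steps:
M(K) = -17 - K
(102 - G) - M(-3 - 8) = (102 - 1*(-37)) - (-17 - (-3 - 8)) = (102 + 37) - (-17 - 1*(-11)) = 139 - (-17 + 11) = 139 - 1*(-6) = 139 + 6 = 145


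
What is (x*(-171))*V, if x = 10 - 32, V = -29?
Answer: -109098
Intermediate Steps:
x = -22
(x*(-171))*V = -22*(-171)*(-29) = 3762*(-29) = -109098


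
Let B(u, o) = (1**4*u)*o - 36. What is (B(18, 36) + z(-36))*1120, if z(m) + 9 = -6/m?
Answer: 2026640/3 ≈ 6.7555e+5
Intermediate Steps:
z(m) = -9 - 6/m
B(u, o) = -36 + o*u (B(u, o) = (1*u)*o - 36 = u*o - 36 = o*u - 36 = -36 + o*u)
(B(18, 36) + z(-36))*1120 = ((-36 + 36*18) + (-9 - 6/(-36)))*1120 = ((-36 + 648) + (-9 - 6*(-1/36)))*1120 = (612 + (-9 + 1/6))*1120 = (612 - 53/6)*1120 = (3619/6)*1120 = 2026640/3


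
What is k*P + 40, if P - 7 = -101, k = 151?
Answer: -14154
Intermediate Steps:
P = -94 (P = 7 - 101 = -94)
k*P + 40 = 151*(-94) + 40 = -14194 + 40 = -14154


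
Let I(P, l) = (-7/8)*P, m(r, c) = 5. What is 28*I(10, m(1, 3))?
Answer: -245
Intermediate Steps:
I(P, l) = -7*P/8 (I(P, l) = (-7*1/8)*P = -7*P/8)
28*I(10, m(1, 3)) = 28*(-7/8*10) = 28*(-35/4) = -245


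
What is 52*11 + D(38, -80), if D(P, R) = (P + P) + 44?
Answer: 692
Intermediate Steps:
D(P, R) = 44 + 2*P (D(P, R) = 2*P + 44 = 44 + 2*P)
52*11 + D(38, -80) = 52*11 + (44 + 2*38) = 572 + (44 + 76) = 572 + 120 = 692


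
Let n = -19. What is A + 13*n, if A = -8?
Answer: -255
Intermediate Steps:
A + 13*n = -8 + 13*(-19) = -8 - 247 = -255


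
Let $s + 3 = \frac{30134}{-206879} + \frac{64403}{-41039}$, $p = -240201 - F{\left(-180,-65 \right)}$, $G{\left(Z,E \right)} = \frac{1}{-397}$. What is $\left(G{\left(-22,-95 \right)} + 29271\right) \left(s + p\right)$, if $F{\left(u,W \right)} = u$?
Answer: $- \frac{23680942273653048293302}{3370572590557} \approx -7.0258 \cdot 10^{9}$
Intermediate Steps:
$G{\left(Z,E \right)} = - \frac{1}{397}$
$p = -240021$ ($p = -240201 - -180 = -240201 + 180 = -240021$)
$s = - \frac{40030619306}{8490107281}$ ($s = -3 + \left(\frac{30134}{-206879} + \frac{64403}{-41039}\right) = -3 + \left(30134 \left(- \frac{1}{206879}\right) + 64403 \left(- \frac{1}{41039}\right)\right) = -3 - \frac{14560297463}{8490107281} = - \frac{40030619306}{8490107281} \approx -4.715$)
$\left(G{\left(-22,-95 \right)} + 29271\right) \left(s + p\right) = \left(- \frac{1}{397} + 29271\right) \left(- \frac{40030619306}{8490107281} - 240021\right) = \frac{11620586}{397} \left(- \frac{2037844070312207}{8490107281}\right) = - \frac{23680942273653048293302}{3370572590557}$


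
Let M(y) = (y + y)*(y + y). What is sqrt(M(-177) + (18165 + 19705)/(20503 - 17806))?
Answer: sqrt(911626784034)/2697 ≈ 354.02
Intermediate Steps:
M(y) = 4*y**2 (M(y) = (2*y)*(2*y) = 4*y**2)
sqrt(M(-177) + (18165 + 19705)/(20503 - 17806)) = sqrt(4*(-177)**2 + (18165 + 19705)/(20503 - 17806)) = sqrt(4*31329 + 37870/2697) = sqrt(125316 + 37870*(1/2697)) = sqrt(125316 + 37870/2697) = sqrt(338015122/2697) = sqrt(911626784034)/2697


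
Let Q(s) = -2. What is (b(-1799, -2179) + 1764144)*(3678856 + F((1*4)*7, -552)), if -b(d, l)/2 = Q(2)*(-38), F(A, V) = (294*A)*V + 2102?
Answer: -1522512079152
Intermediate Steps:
F(A, V) = 2102 + 294*A*V (F(A, V) = 294*A*V + 2102 = 2102 + 294*A*V)
b(d, l) = -152 (b(d, l) = -(-4)*(-38) = -2*76 = -152)
(b(-1799, -2179) + 1764144)*(3678856 + F((1*4)*7, -552)) = (-152 + 1764144)*(3678856 + (2102 + 294*((1*4)*7)*(-552))) = 1763992*(3678856 + (2102 + 294*(4*7)*(-552))) = 1763992*(3678856 + (2102 + 294*28*(-552))) = 1763992*(3678856 + (2102 - 4544064)) = 1763992*(3678856 - 4541962) = 1763992*(-863106) = -1522512079152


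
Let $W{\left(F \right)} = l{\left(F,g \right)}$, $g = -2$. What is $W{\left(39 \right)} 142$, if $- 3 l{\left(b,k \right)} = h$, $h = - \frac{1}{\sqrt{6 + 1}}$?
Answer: $\frac{142 \sqrt{7}}{21} \approx 17.89$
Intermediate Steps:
$h = - \frac{\sqrt{7}}{7}$ ($h = - \frac{1}{\sqrt{7}} = - \frac{\sqrt{7}}{7} \approx -0.37796$)
$l{\left(b,k \right)} = \frac{\sqrt{7}}{21}$ ($l{\left(b,k \right)} = - \frac{\left(- \frac{1}{7}\right) \sqrt{7}}{3} = \frac{\sqrt{7}}{21}$)
$W{\left(F \right)} = \frac{\sqrt{7}}{21}$
$W{\left(39 \right)} 142 = \frac{\sqrt{7}}{21} \cdot 142 = \frac{142 \sqrt{7}}{21}$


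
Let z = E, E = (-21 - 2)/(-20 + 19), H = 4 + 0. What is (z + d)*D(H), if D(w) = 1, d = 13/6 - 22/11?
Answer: 139/6 ≈ 23.167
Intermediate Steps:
d = 1/6 (d = 13*(1/6) - 22*1/11 = 13/6 - 2 = 1/6 ≈ 0.16667)
H = 4
E = 23 (E = -23/(-1) = -23*(-1) = 23)
z = 23
(z + d)*D(H) = (23 + 1/6)*1 = (139/6)*1 = 139/6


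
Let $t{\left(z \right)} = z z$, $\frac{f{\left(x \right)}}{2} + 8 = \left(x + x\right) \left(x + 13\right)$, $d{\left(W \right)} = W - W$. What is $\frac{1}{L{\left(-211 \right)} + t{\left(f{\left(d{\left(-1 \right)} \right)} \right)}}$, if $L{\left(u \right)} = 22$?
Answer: $\frac{1}{278} \approx 0.0035971$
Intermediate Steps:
$d{\left(W \right)} = 0$
$f{\left(x \right)} = -16 + 4 x \left(13 + x\right)$ ($f{\left(x \right)} = -16 + 2 \left(x + x\right) \left(x + 13\right) = -16 + 2 \cdot 2 x \left(13 + x\right) = -16 + 4 x \left(13 + x\right)$)
$t{\left(z \right)} = z^{2}$
$\frac{1}{L{\left(-211 \right)} + t{\left(f{\left(d{\left(-1 \right)} \right)} \right)}} = \frac{1}{22 + \left(-16 + 4 \cdot 0^{2} + 52 \cdot 0\right)^{2}} = \frac{1}{22 + \left(-16 + 4 \cdot 0 + 0\right)^{2}} = \frac{1}{22 + \left(-16 + 0 + 0\right)^{2}} = \frac{1}{22 + \left(-16\right)^{2}} = \frac{1}{22 + 256} = \frac{1}{278}$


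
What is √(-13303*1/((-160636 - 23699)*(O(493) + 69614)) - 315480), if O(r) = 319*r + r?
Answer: I*√554203217460824689657652130/41912986290 ≈ 561.68*I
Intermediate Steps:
O(r) = 320*r
√(-13303*1/((-160636 - 23699)*(O(493) + 69614)) - 315480) = √(-13303*1/((-160636 - 23699)*(320*493 + 69614)) - 315480) = √(-13303*(-1/(184335*(157760 + 69614))) - 315480) = √(-13303/((-184335*227374)) - 315480) = √(-13303/(-41912986290) - 315480) = √(-13303*(-1/41912986290) - 315480) = √(13303/41912986290 - 315480) = √(-13222708914755897/41912986290) = I*√554203217460824689657652130/41912986290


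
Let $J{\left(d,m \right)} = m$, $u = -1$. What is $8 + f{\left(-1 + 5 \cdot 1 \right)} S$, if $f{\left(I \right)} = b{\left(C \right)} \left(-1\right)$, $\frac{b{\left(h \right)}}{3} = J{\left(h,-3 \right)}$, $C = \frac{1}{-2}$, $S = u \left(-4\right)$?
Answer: $44$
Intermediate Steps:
$S = 4$ ($S = \left(-1\right) \left(-4\right) = 4$)
$C = - \frac{1}{2} \approx -0.5$
$b{\left(h \right)} = -9$ ($b{\left(h \right)} = 3 \left(-3\right) = -9$)
$f{\left(I \right)} = 9$ ($f{\left(I \right)} = \left(-9\right) \left(-1\right) = 9$)
$8 + f{\left(-1 + 5 \cdot 1 \right)} S = 8 + 9 \cdot 4 = 8 + 36 = 44$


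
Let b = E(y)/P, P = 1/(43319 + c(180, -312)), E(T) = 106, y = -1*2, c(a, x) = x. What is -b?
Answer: -4558742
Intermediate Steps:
y = -2
P = 1/43007 (P = 1/(43319 - 312) = 1/43007 ≈ 2.3252e-5)
b = 4558742 (b = 106/(1/43007) = 106*43007 = 4558742)
-b = -1*4558742 = -4558742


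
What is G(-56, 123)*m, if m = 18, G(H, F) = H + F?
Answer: 1206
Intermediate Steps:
G(H, F) = F + H
G(-56, 123)*m = (123 - 56)*18 = 67*18 = 1206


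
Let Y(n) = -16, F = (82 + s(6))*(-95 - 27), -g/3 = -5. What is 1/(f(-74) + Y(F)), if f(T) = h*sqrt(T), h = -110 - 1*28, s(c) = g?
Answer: I/(2*(-8*I + 69*sqrt(74))) ≈ -1.1351e-5 + 0.00084222*I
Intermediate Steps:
g = 15 (g = -3*(-5) = 15)
s(c) = 15
h = -138 (h = -110 - 28 = -138)
f(T) = -138*sqrt(T)
F = -11834 (F = (82 + 15)*(-95 - 27) = 97*(-122) = -11834)
1/(f(-74) + Y(F)) = 1/(-138*I*sqrt(74) - 16) = 1/(-16 - 138*I*sqrt(74))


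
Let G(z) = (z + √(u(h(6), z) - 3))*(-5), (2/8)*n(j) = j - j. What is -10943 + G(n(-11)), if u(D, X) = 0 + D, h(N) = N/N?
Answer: -10943 - 5*I*√2 ≈ -10943.0 - 7.0711*I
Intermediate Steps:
h(N) = 1
n(j) = 0 (n(j) = 4*(j - j) = 4*0 = 0)
u(D, X) = D
G(z) = -5*z - 5*I*√2 (G(z) = (z + √(1 - 3))*(-5) = (z + √(-2))*(-5) = (z + I*√2)*(-5) = -5*z - 5*I*√2)
-10943 + G(n(-11)) = -10943 + (-5*0 - 5*I*√2) = -10943 + (0 - 5*I*√2) = -10943 - 5*I*√2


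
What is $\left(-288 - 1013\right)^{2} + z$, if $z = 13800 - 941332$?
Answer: $765069$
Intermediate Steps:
$z = -927532$ ($z = 13800 - 941332 = -927532$)
$\left(-288 - 1013\right)^{2} + z = \left(-288 - 1013\right)^{2} - 927532 = \left(-1301\right)^{2} - 927532 = 1692601 - 927532 = 765069$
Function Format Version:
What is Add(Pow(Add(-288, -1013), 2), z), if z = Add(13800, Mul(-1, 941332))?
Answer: 765069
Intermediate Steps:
z = -927532 (z = Add(13800, -941332) = -927532)
Add(Pow(Add(-288, -1013), 2), z) = Add(Pow(Add(-288, -1013), 2), -927532) = Add(Pow(-1301, 2), -927532) = Add(1692601, -927532) = 765069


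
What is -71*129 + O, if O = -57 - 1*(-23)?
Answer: -9193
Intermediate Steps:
O = -34 (O = -57 + 23 = -34)
-71*129 + O = -71*129 - 34 = -9159 - 34 = -9193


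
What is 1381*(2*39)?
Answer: 107718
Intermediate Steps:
1381*(2*39) = 1381*78 = 107718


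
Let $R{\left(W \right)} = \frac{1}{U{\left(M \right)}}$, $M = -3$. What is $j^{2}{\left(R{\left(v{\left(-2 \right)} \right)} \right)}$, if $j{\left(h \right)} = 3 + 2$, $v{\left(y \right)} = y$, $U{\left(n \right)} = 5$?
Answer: $25$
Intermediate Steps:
$R{\left(W \right)} = \frac{1}{5}$
$j{\left(h \right)} = 5$
$j^{2}{\left(R{\left(v{\left(-2 \right)} \right)} \right)} = 5^{2} = 25$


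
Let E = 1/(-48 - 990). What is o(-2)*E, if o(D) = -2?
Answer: 1/519 ≈ 0.0019268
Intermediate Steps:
E = -1/1038 (E = 1/(-1038) = -1/1038 ≈ -0.00096339)
o(-2)*E = -2*(-1/1038) = 1/519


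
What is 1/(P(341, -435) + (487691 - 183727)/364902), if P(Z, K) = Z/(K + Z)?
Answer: -17150394/47929483 ≈ -0.35783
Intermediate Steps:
1/(P(341, -435) + (487691 - 183727)/364902) = 1/(341/(-435 + 341) + (487691 - 183727)/364902) = 1/(341/(-94) + 303964*(1/364902)) = 1/(341*(-1/94) + 151982/182451) = 1/(-341/94 + 151982/182451) = 1/(-47929483/17150394) = -17150394/47929483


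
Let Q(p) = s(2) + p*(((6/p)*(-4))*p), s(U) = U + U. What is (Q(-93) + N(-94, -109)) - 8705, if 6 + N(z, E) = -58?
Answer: -6533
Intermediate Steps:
N(z, E) = -64 (N(z, E) = -6 - 58 = -64)
s(U) = 2*U
Q(p) = 4 - 24*p (Q(p) = 2*2 + p*(((6/p)*(-4))*p) = 4 + p*((-24/p)*p) = 4 + p*(-24) = 4 - 24*p)
(Q(-93) + N(-94, -109)) - 8705 = ((4 - 24*(-93)) - 64) - 8705 = ((4 + 2232) - 64) - 8705 = (2236 - 64) - 8705 = 2172 - 8705 = -6533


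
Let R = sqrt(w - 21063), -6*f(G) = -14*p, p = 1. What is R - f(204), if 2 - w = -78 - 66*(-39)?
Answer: -7/3 + I*sqrt(23557) ≈ -2.3333 + 153.48*I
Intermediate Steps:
w = -2494 (w = 2 - (-78 - 66*(-39)) = 2 - (-78 + 2574) = 2 - 1*2496 = 2 - 2496 = -2494)
f(G) = 7/3 (f(G) = -(-7)/3 = -1/6*(-14) = 7/3)
R = I*sqrt(23557) (R = sqrt(-2494 - 21063) = sqrt(-23557) = I*sqrt(23557) ≈ 153.48*I)
R - f(204) = I*sqrt(23557) - 1*7/3 = I*sqrt(23557) - 7/3 = -7/3 + I*sqrt(23557)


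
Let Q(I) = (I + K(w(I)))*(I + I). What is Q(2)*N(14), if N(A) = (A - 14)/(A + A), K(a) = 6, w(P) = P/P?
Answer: 0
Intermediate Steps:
w(P) = 1
Q(I) = 2*I*(6 + I) (Q(I) = (I + 6)*(I + I) = (6 + I)*(2*I) = 2*I*(6 + I))
N(A) = (-14 + A)/(2*A) (N(A) = (-14 + A)/((2*A)) = (-14 + A)*(1/(2*A)) = (-14 + A)/(2*A))
Q(2)*N(14) = (2*2*(6 + 2))*((½)*(-14 + 14)/14) = (2*2*8)*((½)*(1/14)*0) = 32*0 = 0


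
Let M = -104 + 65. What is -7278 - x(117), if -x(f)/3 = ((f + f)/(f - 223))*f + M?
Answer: -433002/53 ≈ -8169.9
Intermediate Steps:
M = -39
x(f) = 117 - 6*f²/(-223 + f) (x(f) = -3*(((f + f)/(f - 223))*f - 39) = -3*(((2*f)/(-223 + f))*f - 39) = -3*((2*f/(-223 + f))*f - 39) = -3*(2*f²/(-223 + f) - 39) = -3*(-39 + 2*f²/(-223 + f)) = 117 - 6*f²/(-223 + f))
-7278 - x(117) = -7278 - 3*(-8697 - 2*117² + 39*117)/(-223 + 117) = -7278 - 3*(-8697 - 2*13689 + 4563)/(-106) = -7278 - 3*(-1)*(-8697 - 27378 + 4563)/106 = -7278 - 3*(-1)*(-31512)/106 = -7278 - 1*47268/53 = -7278 - 47268/53 = -433002/53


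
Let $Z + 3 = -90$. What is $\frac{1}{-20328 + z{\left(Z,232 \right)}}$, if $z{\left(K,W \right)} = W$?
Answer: $- \frac{1}{20096} \approx -4.9761 \cdot 10^{-5}$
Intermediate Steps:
$Z = -93$ ($Z = -3 - 90 = -93$)
$\frac{1}{-20328 + z{\left(Z,232 \right)}} = \frac{1}{-20328 + 232} = \frac{1}{-20096} = - \frac{1}{20096}$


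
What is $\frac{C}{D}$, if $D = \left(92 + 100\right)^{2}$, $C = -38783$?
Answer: $- \frac{38783}{36864} \approx -1.0521$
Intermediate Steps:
$D = 36864$ ($D = 192^{2} = 36864$)
$\frac{C}{D} = - \frac{38783}{36864}$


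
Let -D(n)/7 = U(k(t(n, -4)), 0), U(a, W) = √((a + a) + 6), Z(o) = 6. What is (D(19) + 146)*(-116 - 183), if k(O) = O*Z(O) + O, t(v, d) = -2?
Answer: -43654 + 2093*I*√22 ≈ -43654.0 + 9817.0*I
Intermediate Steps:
k(O) = 7*O (k(O) = O*6 + O = 6*O + O = 7*O)
U(a, W) = √(6 + 2*a) (U(a, W) = √(2*a + 6) = √(6 + 2*a))
D(n) = -7*I*√22 (D(n) = -7*√(6 + 2*(7*(-2))) = -7*√(6 + 2*(-14)) = -7*√(6 - 28) = -7*I*√22)
(D(19) + 146)*(-116 - 183) = (-7*I*√22 + 146)*(-116 - 183) = (146 - 7*I*√22)*(-299) = -43654 + 2093*I*√22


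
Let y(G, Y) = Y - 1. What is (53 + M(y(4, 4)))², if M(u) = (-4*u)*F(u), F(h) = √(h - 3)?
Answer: 2809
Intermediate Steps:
F(h) = √(-3 + h)
y(G, Y) = -1 + Y
M(u) = -4*u*√(-3 + u) (M(u) = (-4*u)*√(-3 + u) = -4*u*√(-3 + u))
(53 + M(y(4, 4)))² = (53 - 4*(-1 + 4)*√(-3 + (-1 + 4)))² = (53 - 4*3*√(-3 + 3))² = (53 - 4*3*√0)² = (53 - 4*3*0)² = (53 + 0)² = 53² = 2809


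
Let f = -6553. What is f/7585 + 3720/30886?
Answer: -87089879/117135155 ≈ -0.74350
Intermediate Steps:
f/7585 + 3720/30886 = -6553/7585 + 3720/30886 = -6553*1/7585 + 3720*(1/30886) = -6553/7585 + 1860/15443 = -87089879/117135155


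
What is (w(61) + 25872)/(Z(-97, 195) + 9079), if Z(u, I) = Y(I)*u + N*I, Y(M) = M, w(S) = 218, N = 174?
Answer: 13045/12047 ≈ 1.0828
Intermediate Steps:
Z(u, I) = 174*I + I*u (Z(u, I) = I*u + 174*I = 174*I + I*u)
(w(61) + 25872)/(Z(-97, 195) + 9079) = (218 + 25872)/(195*(174 - 97) + 9079) = 26090/(195*77 + 9079) = 26090/(15015 + 9079) = 26090/24094 = 26090*(1/24094) = 13045/12047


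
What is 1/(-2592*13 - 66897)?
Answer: -1/100593 ≈ -9.9411e-6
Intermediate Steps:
1/(-2592*13 - 66897) = 1/(-33696 - 66897) = 1/(-100593) = -1/100593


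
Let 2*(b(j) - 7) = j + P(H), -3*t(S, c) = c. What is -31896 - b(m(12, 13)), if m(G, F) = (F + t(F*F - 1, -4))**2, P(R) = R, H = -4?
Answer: -576067/18 ≈ -32004.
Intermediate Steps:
t(S, c) = -c/3
m(G, F) = (4/3 + F)**2 (m(G, F) = (F - 1/3*(-4))**2 = (F + 4/3)**2 = (4/3 + F)**2)
b(j) = 5 + j/2 (b(j) = 7 + (j - 4)/2 = 7 + (-4 + j)/2 = 7 + (-2 + j/2) = 5 + j/2)
-31896 - b(m(12, 13)) = -31896 - (5 + ((4 + 3*13)**2/9)/2) = -31896 - (5 + ((4 + 39)**2/9)/2) = -31896 - (5 + ((1/9)*43**2)/2) = -31896 - (5 + ((1/9)*1849)/2) = -31896 - (5 + (1/2)*(1849/9)) = -31896 - (5 + 1849/18) = -31896 - 1*1939/18 = -31896 - 1939/18 = -576067/18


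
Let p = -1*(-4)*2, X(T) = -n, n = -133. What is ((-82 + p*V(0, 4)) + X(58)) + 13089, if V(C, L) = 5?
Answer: 13180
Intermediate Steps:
X(T) = 133 (X(T) = -1*(-133) = 133)
p = 8 (p = 4*2 = 8)
((-82 + p*V(0, 4)) + X(58)) + 13089 = ((-82 + 8*5) + 133) + 13089 = ((-82 + 40) + 133) + 13089 = (-42 + 133) + 13089 = 91 + 13089 = 13180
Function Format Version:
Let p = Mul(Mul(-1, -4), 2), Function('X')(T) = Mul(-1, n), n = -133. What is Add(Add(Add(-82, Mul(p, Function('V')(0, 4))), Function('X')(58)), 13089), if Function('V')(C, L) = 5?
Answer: 13180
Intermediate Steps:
Function('X')(T) = 133 (Function('X')(T) = Mul(-1, -133) = 133)
p = 8 (p = Mul(4, 2) = 8)
Add(Add(Add(-82, Mul(p, Function('V')(0, 4))), Function('X')(58)), 13089) = Add(Add(Add(-82, Mul(8, 5)), 133), 13089) = Add(Add(Add(-82, 40), 133), 13089) = Add(Add(-42, 133), 13089) = Add(91, 13089) = 13180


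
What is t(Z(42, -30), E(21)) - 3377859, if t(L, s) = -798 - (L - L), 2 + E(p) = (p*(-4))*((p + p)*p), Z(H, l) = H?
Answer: -3378657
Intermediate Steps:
E(p) = -2 - 8*p³ (E(p) = -2 + (p*(-4))*((p + p)*p) = -2 + (-4*p)*((2*p)*p) = -2 + (-4*p)*(2*p²) = -2 - 8*p³)
t(L, s) = -798 (t(L, s) = -798 - 1*0 = -798 + 0 = -798)
t(Z(42, -30), E(21)) - 3377859 = -798 - 3377859 = -3378657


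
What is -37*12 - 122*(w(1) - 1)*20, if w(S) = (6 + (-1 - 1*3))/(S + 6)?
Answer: 9092/7 ≈ 1298.9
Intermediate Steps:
w(S) = 2/(6 + S) (w(S) = (6 + (-1 - 3))/(6 + S) = (6 - 4)/(6 + S) = 2/(6 + S))
-37*12 - 122*(w(1) - 1)*20 = -37*12 - 122*(2/(6 + 1) - 1)*20 = -444 - 122*(2/7 - 1)*20 = -444 - (-610)*20/7 = -444 - 122*(-100/7) = -444 + 12200/7 = 9092/7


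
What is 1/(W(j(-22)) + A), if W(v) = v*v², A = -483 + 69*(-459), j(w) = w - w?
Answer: -1/32154 ≈ -3.1100e-5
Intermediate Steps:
j(w) = 0
A = -32154 (A = -483 - 31671 = -32154)
W(v) = v³
1/(W(j(-22)) + A) = 1/(0³ - 32154) = 1/(0 - 32154) = 1/(-32154) = -1/32154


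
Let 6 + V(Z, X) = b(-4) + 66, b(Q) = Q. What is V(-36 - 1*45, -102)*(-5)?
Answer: -280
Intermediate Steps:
V(Z, X) = 56 (V(Z, X) = -6 + (-4 + 66) = -6 + 62 = 56)
V(-36 - 1*45, -102)*(-5) = 56*(-5) = -280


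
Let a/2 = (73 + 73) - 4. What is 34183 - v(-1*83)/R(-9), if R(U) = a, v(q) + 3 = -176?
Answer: 9708151/284 ≈ 34184.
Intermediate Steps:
v(q) = -179 (v(q) = -3 - 176 = -179)
a = 284 (a = 2*((73 + 73) - 4) = 2*(146 - 4) = 2*142 = 284)
R(U) = 284
34183 - v(-1*83)/R(-9) = 34183 - (-179)/284 = 34183 - 1*(-179/284) = 34183 + 179/284 = 9708151/284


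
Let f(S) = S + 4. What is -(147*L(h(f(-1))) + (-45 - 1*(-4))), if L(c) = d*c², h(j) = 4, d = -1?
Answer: 2393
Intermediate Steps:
f(S) = 4 + S
L(c) = -c²
-(147*L(h(f(-1))) + (-45 - 1*(-4))) = -(147*(-1*4²) + (-45 - 1*(-4))) = -(147*(-1*16) + (-45 + 4)) = -(147*(-16) - 41) = -(-2352 - 41) = -1*(-2393) = 2393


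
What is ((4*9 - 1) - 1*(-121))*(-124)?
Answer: -19344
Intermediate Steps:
((4*9 - 1) - 1*(-121))*(-124) = ((36 - 1) + 121)*(-124) = (35 + 121)*(-124) = 156*(-124) = -19344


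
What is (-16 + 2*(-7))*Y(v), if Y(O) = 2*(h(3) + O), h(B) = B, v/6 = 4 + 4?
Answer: -3060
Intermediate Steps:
v = 48 (v = 6*(4 + 4) = 6*8 = 48)
Y(O) = 6 + 2*O (Y(O) = 2*(3 + O) = 6 + 2*O)
(-16 + 2*(-7))*Y(v) = (-16 + 2*(-7))*(6 + 2*48) = (-16 - 14)*(6 + 96) = -30*102 = -3060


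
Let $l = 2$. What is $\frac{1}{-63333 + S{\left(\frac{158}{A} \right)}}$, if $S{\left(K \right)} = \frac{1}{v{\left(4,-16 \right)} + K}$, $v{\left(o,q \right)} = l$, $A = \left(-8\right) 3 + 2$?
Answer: $- \frac{57}{3609992} \approx -1.5789 \cdot 10^{-5}$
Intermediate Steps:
$A = -22$ ($A = -24 + 2 = -22$)
$v{\left(o,q \right)} = 2$
$S{\left(K \right)} = \frac{1}{2 + K}$
$\frac{1}{-63333 + S{\left(\frac{158}{A} \right)}} = \frac{1}{-63333 + \frac{1}{2 + \frac{158}{-22}}} = \frac{1}{-63333 + \frac{1}{2 + 158 \left(- \frac{1}{22}\right)}} = \frac{1}{-63333 + \frac{1}{2 - \frac{79}{11}}} = \frac{1}{-63333 + \frac{1}{- \frac{57}{11}}} = \frac{1}{-63333 - \frac{11}{57}} = \frac{1}{- \frac{3609992}{57}} = - \frac{57}{3609992}$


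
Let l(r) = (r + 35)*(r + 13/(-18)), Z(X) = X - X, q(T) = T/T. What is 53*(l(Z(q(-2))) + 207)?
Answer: 173363/18 ≈ 9631.3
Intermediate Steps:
q(T) = 1
Z(X) = 0
l(r) = (35 + r)*(-13/18 + r) (l(r) = (35 + r)*(r + 13*(-1/18)) = (35 + r)*(r - 13/18) = (35 + r)*(-13/18 + r))
53*(l(Z(q(-2))) + 207) = 53*((-455/18 + 0² + (617/18)*0) + 207) = 53*((-455/18 + 0 + 0) + 207) = 53*(-455/18 + 207) = 53*(3271/18) = 173363/18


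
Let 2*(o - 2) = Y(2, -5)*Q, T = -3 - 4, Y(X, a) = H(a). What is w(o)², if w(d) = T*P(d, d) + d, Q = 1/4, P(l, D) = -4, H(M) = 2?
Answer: 14641/16 ≈ 915.06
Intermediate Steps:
Y(X, a) = 2
T = -7
Q = ¼ ≈ 0.25000
o = 9/4 (o = 2 + (2*(¼))/2 = 2 + (½)*(½) = 2 + ¼ = 9/4 ≈ 2.2500)
w(d) = 28 + d (w(d) = -7*(-4) + d = 28 + d)
w(o)² = (28 + 9/4)² = (121/4)² = 14641/16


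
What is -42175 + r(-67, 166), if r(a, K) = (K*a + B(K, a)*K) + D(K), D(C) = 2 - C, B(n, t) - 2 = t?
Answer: -64251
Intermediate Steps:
B(n, t) = 2 + t
r(a, K) = 2 - K + K*a + K*(2 + a) (r(a, K) = (K*a + (2 + a)*K) + (2 - K) = (K*a + K*(2 + a)) + (2 - K) = 2 - K + K*a + K*(2 + a))
-42175 + r(-67, 166) = -42175 + (2 + 166 + 2*166*(-67)) = -42175 + (2 + 166 - 22244) = -42175 - 22076 = -64251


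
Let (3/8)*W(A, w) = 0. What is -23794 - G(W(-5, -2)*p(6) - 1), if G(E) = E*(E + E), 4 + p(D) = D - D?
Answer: -23796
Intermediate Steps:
p(D) = -4 (p(D) = -4 + (D - D) = -4 + 0 = -4)
W(A, w) = 0 (W(A, w) = (8/3)*0 = 0)
G(E) = 2*E² (G(E) = E*(2*E) = 2*E²)
-23794 - G(W(-5, -2)*p(6) - 1) = -23794 - 2*(0*(-4) - 1)² = -23794 - 2*(0 - 1)² = -23794 - 2*(-1)² = -23794 - 2 = -23796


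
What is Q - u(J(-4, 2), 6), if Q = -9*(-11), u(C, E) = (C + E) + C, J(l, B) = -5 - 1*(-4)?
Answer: 95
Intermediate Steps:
J(l, B) = -1 (J(l, B) = -5 + 4 = -1)
u(C, E) = E + 2*C
Q = 99
Q - u(J(-4, 2), 6) = 99 - (6 + 2*(-1)) = 99 - (6 - 2) = 99 - 1*4 = 99 - 4 = 95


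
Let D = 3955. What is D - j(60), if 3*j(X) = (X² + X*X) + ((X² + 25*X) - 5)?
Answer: -430/3 ≈ -143.33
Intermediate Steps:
j(X) = -5/3 + X² + 25*X/3 (j(X) = ((X² + X*X) + ((X² + 25*X) - 5))/3 = ((X² + X²) + (-5 + X² + 25*X))/3 = (2*X² + (-5 + X² + 25*X))/3 = (-5 + 3*X² + 25*X)/3 = -5/3 + X² + 25*X/3)
D - j(60) = 3955 - (-5/3 + 60² + (25/3)*60) = 3955 - (-5/3 + 3600 + 500) = 3955 - 1*12295/3 = 3955 - 12295/3 = -430/3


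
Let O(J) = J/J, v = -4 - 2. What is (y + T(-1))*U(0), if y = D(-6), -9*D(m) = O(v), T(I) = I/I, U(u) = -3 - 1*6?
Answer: -8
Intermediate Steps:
U(u) = -9 (U(u) = -3 - 6 = -9)
T(I) = 1
v = -6
O(J) = 1
D(m) = -1/9 (D(m) = -1/9*1 = -1/9)
y = -1/9 ≈ -0.11111
(y + T(-1))*U(0) = (-1/9 + 1)*(-9) = (8/9)*(-9) = -8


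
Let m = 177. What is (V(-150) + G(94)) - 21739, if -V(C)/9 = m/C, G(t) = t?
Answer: -1081719/50 ≈ -21634.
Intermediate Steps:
V(C) = -1593/C
(V(-150) + G(94)) - 21739 = (-1593/(-150) + 94) - 21739 = (-1593*(-1/150) + 94) - 21739 = (531/50 + 94) - 21739 = 5231/50 - 21739 = -1081719/50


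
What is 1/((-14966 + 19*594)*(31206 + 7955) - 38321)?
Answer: -1/144150801 ≈ -6.9372e-9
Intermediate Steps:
1/((-14966 + 19*594)*(31206 + 7955) - 38321) = 1/((-14966 + 11286)*39161 - 38321) = 1/(-3680*39161 - 38321) = 1/(-144112480 - 38321) = 1/(-144150801) = -1/144150801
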